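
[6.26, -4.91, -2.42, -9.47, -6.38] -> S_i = Random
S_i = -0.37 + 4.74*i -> [-0.37, 4.37, 9.11, 13.85, 18.59]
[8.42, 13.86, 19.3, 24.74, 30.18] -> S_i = 8.42 + 5.44*i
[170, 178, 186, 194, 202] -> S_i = 170 + 8*i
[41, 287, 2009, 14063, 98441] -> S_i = 41*7^i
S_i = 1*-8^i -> [1, -8, 64, -512, 4096]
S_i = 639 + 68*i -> [639, 707, 775, 843, 911]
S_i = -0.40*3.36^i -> [-0.4, -1.34, -4.52, -15.17, -50.98]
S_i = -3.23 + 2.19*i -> [-3.23, -1.04, 1.15, 3.34, 5.53]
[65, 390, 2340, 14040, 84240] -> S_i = 65*6^i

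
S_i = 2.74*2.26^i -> [2.74, 6.19, 13.99, 31.63, 71.48]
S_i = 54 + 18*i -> [54, 72, 90, 108, 126]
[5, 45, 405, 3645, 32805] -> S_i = 5*9^i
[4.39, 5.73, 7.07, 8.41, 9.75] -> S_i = 4.39 + 1.34*i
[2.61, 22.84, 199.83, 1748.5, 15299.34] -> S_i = 2.61*8.75^i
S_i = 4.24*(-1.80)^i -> [4.24, -7.63, 13.74, -24.73, 44.51]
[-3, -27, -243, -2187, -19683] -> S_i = -3*9^i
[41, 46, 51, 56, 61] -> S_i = 41 + 5*i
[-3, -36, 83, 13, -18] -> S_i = Random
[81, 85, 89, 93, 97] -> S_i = 81 + 4*i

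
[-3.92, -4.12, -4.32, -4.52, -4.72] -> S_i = -3.92 + -0.20*i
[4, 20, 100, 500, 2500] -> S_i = 4*5^i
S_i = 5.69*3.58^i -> [5.69, 20.37, 72.93, 261.07, 934.64]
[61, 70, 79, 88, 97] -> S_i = 61 + 9*i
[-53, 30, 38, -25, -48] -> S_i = Random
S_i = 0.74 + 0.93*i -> [0.74, 1.67, 2.6, 3.53, 4.46]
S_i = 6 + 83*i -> [6, 89, 172, 255, 338]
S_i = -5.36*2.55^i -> [-5.36, -13.67, -34.85, -88.88, -226.63]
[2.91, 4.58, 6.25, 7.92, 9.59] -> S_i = 2.91 + 1.67*i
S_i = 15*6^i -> [15, 90, 540, 3240, 19440]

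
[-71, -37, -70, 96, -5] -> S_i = Random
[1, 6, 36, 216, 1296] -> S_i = 1*6^i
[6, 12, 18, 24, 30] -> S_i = 6 + 6*i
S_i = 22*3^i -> [22, 66, 198, 594, 1782]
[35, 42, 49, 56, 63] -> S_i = 35 + 7*i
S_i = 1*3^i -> [1, 3, 9, 27, 81]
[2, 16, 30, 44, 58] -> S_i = 2 + 14*i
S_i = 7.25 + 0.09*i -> [7.25, 7.34, 7.43, 7.52, 7.61]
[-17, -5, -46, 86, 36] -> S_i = Random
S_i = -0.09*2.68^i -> [-0.09, -0.24, -0.65, -1.73, -4.64]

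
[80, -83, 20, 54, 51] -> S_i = Random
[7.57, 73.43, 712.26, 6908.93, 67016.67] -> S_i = 7.57*9.70^i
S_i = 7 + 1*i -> [7, 8, 9, 10, 11]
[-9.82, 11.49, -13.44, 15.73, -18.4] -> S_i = -9.82*(-1.17)^i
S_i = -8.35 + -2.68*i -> [-8.35, -11.03, -13.71, -16.39, -19.07]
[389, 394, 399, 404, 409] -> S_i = 389 + 5*i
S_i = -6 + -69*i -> [-6, -75, -144, -213, -282]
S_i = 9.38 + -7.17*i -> [9.38, 2.21, -4.96, -12.13, -19.3]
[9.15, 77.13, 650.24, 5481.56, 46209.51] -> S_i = 9.15*8.43^i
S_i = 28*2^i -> [28, 56, 112, 224, 448]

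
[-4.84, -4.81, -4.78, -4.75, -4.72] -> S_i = -4.84 + 0.03*i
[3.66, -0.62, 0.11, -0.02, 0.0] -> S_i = 3.66*(-0.17)^i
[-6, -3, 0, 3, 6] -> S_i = -6 + 3*i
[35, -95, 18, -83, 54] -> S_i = Random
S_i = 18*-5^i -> [18, -90, 450, -2250, 11250]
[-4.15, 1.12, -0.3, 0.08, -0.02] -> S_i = -4.15*(-0.27)^i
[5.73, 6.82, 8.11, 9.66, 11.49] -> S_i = 5.73*1.19^i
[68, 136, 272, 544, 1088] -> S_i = 68*2^i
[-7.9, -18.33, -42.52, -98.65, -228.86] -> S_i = -7.90*2.32^i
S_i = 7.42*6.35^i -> [7.42, 47.12, 299.19, 1899.88, 12064.21]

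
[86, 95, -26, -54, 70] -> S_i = Random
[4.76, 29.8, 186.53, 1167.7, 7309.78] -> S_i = 4.76*6.26^i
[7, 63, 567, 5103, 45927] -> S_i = 7*9^i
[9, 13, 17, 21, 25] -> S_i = 9 + 4*i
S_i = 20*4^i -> [20, 80, 320, 1280, 5120]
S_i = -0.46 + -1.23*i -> [-0.46, -1.69, -2.92, -4.15, -5.38]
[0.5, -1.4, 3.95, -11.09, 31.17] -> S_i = 0.50*(-2.81)^i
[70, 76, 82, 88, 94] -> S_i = 70 + 6*i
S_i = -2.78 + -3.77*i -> [-2.78, -6.55, -10.32, -14.09, -17.86]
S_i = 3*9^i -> [3, 27, 243, 2187, 19683]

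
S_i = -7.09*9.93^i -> [-7.09, -70.4, -699.11, -6942.15, -68935.55]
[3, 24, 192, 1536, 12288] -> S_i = 3*8^i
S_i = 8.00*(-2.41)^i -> [8.0, -19.28, 46.46, -111.98, 269.87]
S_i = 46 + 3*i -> [46, 49, 52, 55, 58]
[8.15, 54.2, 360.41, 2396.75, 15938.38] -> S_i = 8.15*6.65^i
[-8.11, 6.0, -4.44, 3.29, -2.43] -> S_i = -8.11*(-0.74)^i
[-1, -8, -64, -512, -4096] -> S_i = -1*8^i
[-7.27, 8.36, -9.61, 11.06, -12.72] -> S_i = -7.27*(-1.15)^i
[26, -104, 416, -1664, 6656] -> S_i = 26*-4^i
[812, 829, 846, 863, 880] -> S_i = 812 + 17*i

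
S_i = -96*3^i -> [-96, -288, -864, -2592, -7776]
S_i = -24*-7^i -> [-24, 168, -1176, 8232, -57624]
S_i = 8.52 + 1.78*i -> [8.52, 10.3, 12.08, 13.86, 15.64]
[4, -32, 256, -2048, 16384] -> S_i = 4*-8^i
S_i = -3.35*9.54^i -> [-3.35, -31.96, -304.89, -2908.64, -27748.42]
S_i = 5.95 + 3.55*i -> [5.95, 9.5, 13.05, 16.6, 20.15]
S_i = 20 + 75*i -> [20, 95, 170, 245, 320]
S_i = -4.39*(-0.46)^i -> [-4.39, 2.02, -0.93, 0.43, -0.2]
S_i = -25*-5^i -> [-25, 125, -625, 3125, -15625]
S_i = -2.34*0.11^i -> [-2.34, -0.26, -0.03, -0.0, -0.0]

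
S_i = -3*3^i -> [-3, -9, -27, -81, -243]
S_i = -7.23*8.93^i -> [-7.23, -64.56, -576.56, -5148.64, -45977.37]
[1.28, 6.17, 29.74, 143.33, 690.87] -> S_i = 1.28*4.82^i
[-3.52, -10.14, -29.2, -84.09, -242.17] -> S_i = -3.52*2.88^i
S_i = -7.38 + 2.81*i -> [-7.38, -4.57, -1.76, 1.05, 3.86]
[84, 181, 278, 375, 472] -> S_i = 84 + 97*i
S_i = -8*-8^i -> [-8, 64, -512, 4096, -32768]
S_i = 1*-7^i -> [1, -7, 49, -343, 2401]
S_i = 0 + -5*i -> [0, -5, -10, -15, -20]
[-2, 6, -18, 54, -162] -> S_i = -2*-3^i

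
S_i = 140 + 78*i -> [140, 218, 296, 374, 452]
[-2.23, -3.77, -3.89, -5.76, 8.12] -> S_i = Random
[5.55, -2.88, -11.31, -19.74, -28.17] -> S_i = 5.55 + -8.43*i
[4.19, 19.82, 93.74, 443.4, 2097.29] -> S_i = 4.19*4.73^i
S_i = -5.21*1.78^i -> [-5.21, -9.27, -16.51, -29.38, -52.3]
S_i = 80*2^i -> [80, 160, 320, 640, 1280]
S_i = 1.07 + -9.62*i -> [1.07, -8.55, -18.17, -27.79, -37.41]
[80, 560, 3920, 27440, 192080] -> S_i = 80*7^i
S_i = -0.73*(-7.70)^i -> [-0.73, 5.62, -43.28, 333.27, -2566.17]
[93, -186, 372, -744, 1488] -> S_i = 93*-2^i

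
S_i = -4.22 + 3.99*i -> [-4.22, -0.23, 3.76, 7.75, 11.74]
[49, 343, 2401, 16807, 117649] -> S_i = 49*7^i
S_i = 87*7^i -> [87, 609, 4263, 29841, 208887]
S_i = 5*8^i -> [5, 40, 320, 2560, 20480]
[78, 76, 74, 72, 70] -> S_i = 78 + -2*i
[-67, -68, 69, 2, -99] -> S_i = Random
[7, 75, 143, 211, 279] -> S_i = 7 + 68*i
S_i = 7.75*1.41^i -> [7.75, 10.93, 15.41, 21.72, 30.63]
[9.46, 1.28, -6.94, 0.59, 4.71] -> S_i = Random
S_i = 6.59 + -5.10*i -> [6.59, 1.49, -3.61, -8.71, -13.81]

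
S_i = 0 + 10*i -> [0, 10, 20, 30, 40]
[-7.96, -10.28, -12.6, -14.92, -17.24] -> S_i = -7.96 + -2.32*i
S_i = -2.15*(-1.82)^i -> [-2.15, 3.91, -7.12, 12.96, -23.59]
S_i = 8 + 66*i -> [8, 74, 140, 206, 272]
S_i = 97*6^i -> [97, 582, 3492, 20952, 125712]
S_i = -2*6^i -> [-2, -12, -72, -432, -2592]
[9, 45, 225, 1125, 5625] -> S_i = 9*5^i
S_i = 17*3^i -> [17, 51, 153, 459, 1377]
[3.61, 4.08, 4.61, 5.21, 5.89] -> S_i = 3.61*1.13^i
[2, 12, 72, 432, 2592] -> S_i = 2*6^i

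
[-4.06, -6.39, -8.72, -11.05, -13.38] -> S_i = -4.06 + -2.33*i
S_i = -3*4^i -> [-3, -12, -48, -192, -768]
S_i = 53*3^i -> [53, 159, 477, 1431, 4293]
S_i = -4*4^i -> [-4, -16, -64, -256, -1024]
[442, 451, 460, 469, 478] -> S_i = 442 + 9*i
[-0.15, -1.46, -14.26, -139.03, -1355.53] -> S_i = -0.15*9.75^i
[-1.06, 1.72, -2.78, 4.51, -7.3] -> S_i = -1.06*(-1.62)^i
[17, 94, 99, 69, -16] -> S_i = Random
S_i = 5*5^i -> [5, 25, 125, 625, 3125]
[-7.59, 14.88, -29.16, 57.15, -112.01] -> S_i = -7.59*(-1.96)^i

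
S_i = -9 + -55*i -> [-9, -64, -119, -174, -229]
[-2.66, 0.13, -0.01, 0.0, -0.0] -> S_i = -2.66*(-0.05)^i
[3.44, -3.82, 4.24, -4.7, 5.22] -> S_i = 3.44*(-1.11)^i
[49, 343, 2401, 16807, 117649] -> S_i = 49*7^i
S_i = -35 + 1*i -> [-35, -34, -33, -32, -31]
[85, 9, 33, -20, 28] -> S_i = Random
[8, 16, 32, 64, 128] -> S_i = 8*2^i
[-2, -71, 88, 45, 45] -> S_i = Random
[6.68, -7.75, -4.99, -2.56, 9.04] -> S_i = Random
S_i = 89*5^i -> [89, 445, 2225, 11125, 55625]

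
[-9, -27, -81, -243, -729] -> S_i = -9*3^i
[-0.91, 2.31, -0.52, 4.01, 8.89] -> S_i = Random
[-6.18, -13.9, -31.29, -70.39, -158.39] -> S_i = -6.18*2.25^i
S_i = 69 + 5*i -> [69, 74, 79, 84, 89]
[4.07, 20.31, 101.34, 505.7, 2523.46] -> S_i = 4.07*4.99^i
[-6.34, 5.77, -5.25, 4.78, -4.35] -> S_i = -6.34*(-0.91)^i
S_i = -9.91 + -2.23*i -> [-9.91, -12.14, -14.37, -16.6, -18.83]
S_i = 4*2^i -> [4, 8, 16, 32, 64]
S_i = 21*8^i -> [21, 168, 1344, 10752, 86016]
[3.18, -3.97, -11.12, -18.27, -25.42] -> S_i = 3.18 + -7.15*i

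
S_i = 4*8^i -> [4, 32, 256, 2048, 16384]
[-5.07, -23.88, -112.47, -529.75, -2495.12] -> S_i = -5.07*4.71^i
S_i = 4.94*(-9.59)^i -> [4.94, -47.37, 454.32, -4356.95, 41783.17]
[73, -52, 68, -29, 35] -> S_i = Random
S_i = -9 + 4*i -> [-9, -5, -1, 3, 7]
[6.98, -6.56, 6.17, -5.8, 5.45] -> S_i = 6.98*(-0.94)^i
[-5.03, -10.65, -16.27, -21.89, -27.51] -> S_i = -5.03 + -5.62*i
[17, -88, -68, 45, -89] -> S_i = Random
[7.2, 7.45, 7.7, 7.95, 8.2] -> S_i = 7.20 + 0.25*i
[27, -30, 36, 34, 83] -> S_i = Random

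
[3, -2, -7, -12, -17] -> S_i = 3 + -5*i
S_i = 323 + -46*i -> [323, 277, 231, 185, 139]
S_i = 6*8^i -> [6, 48, 384, 3072, 24576]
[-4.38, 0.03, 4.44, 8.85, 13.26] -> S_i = -4.38 + 4.41*i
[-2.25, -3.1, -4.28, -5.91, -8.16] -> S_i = -2.25*1.38^i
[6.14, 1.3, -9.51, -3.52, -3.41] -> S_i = Random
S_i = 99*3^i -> [99, 297, 891, 2673, 8019]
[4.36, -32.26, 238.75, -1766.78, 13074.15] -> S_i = 4.36*(-7.40)^i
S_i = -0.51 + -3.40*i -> [-0.51, -3.91, -7.31, -10.71, -14.11]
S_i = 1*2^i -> [1, 2, 4, 8, 16]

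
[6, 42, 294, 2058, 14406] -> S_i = 6*7^i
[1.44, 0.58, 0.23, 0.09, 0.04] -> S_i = 1.44*0.40^i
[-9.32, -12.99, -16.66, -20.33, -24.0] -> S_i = -9.32 + -3.67*i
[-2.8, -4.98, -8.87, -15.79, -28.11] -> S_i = -2.80*1.78^i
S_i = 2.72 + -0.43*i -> [2.72, 2.29, 1.86, 1.43, 1.0]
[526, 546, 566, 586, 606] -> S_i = 526 + 20*i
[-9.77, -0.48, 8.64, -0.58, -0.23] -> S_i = Random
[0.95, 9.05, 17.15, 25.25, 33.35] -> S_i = 0.95 + 8.10*i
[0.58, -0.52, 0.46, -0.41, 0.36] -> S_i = 0.58*(-0.89)^i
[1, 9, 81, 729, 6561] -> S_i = 1*9^i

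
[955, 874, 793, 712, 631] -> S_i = 955 + -81*i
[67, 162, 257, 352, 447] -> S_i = 67 + 95*i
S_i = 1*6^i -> [1, 6, 36, 216, 1296]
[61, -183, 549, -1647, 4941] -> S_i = 61*-3^i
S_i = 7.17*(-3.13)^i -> [7.17, -22.44, 70.24, -219.86, 688.17]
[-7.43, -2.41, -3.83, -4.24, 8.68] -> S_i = Random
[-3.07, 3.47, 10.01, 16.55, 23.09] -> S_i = -3.07 + 6.54*i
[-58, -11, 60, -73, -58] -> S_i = Random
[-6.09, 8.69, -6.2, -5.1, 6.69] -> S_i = Random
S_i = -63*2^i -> [-63, -126, -252, -504, -1008]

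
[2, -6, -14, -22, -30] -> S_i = 2 + -8*i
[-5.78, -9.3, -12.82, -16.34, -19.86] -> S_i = -5.78 + -3.52*i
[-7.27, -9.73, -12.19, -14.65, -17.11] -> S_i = -7.27 + -2.46*i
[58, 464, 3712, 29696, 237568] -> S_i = 58*8^i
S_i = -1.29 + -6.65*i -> [-1.29, -7.94, -14.59, -21.24, -27.89]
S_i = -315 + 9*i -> [-315, -306, -297, -288, -279]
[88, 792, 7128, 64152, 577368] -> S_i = 88*9^i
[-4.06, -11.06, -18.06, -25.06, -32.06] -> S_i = -4.06 + -7.00*i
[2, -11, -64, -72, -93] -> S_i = Random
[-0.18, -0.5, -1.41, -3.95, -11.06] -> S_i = -0.18*2.80^i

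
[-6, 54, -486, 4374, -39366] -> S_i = -6*-9^i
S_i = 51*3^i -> [51, 153, 459, 1377, 4131]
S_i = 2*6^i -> [2, 12, 72, 432, 2592]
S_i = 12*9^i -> [12, 108, 972, 8748, 78732]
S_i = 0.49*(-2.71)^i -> [0.49, -1.33, 3.6, -9.75, 26.43]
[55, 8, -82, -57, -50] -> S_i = Random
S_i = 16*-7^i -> [16, -112, 784, -5488, 38416]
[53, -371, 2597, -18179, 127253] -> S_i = 53*-7^i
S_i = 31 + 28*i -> [31, 59, 87, 115, 143]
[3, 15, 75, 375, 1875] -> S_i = 3*5^i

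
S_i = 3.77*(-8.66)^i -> [3.77, -32.65, 282.73, -2448.47, 21203.76]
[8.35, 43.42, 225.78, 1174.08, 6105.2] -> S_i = 8.35*5.20^i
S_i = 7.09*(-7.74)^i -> [7.09, -54.88, 424.74, -3287.53, 25445.45]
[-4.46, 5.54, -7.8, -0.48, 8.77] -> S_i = Random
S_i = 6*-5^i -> [6, -30, 150, -750, 3750]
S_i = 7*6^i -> [7, 42, 252, 1512, 9072]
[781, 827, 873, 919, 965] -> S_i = 781 + 46*i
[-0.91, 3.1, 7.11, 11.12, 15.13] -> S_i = -0.91 + 4.01*i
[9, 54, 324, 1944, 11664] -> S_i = 9*6^i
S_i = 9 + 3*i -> [9, 12, 15, 18, 21]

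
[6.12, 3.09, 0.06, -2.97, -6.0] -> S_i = 6.12 + -3.03*i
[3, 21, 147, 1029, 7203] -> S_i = 3*7^i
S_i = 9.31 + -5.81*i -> [9.31, 3.5, -2.31, -8.12, -13.93]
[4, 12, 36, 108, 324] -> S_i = 4*3^i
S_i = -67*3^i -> [-67, -201, -603, -1809, -5427]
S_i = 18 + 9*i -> [18, 27, 36, 45, 54]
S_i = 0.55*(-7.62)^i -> [0.55, -4.19, 31.94, -243.35, 1854.31]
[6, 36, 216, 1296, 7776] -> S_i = 6*6^i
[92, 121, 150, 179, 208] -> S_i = 92 + 29*i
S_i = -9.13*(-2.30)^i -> [-9.13, 21.0, -48.3, 111.08, -255.49]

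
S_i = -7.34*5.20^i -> [-7.34, -38.17, -198.47, -1032.06, -5366.73]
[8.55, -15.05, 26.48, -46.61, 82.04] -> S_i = 8.55*(-1.76)^i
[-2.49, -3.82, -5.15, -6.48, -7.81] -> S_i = -2.49 + -1.33*i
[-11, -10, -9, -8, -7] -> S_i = -11 + 1*i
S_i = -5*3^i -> [-5, -15, -45, -135, -405]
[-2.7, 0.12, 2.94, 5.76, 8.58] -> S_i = -2.70 + 2.82*i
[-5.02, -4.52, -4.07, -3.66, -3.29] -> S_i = -5.02*0.90^i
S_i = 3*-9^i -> [3, -27, 243, -2187, 19683]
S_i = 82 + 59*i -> [82, 141, 200, 259, 318]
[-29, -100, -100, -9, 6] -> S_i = Random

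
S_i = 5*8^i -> [5, 40, 320, 2560, 20480]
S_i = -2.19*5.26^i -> [-2.19, -11.52, -60.59, -318.71, -1676.44]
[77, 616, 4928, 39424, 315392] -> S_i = 77*8^i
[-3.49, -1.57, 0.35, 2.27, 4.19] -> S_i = -3.49 + 1.92*i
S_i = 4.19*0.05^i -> [4.19, 0.21, 0.01, 0.0, 0.0]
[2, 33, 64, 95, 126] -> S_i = 2 + 31*i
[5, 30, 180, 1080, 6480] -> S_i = 5*6^i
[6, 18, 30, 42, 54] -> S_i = 6 + 12*i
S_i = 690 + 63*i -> [690, 753, 816, 879, 942]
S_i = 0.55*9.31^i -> [0.55, 5.12, 47.67, 443.82, 4132.01]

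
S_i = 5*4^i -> [5, 20, 80, 320, 1280]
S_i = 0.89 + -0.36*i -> [0.89, 0.53, 0.17, -0.19, -0.55]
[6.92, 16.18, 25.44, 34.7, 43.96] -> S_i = 6.92 + 9.26*i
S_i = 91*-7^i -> [91, -637, 4459, -31213, 218491]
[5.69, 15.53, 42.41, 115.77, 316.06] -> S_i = 5.69*2.73^i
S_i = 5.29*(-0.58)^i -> [5.29, -3.07, 1.78, -1.03, 0.6]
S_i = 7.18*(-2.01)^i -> [7.18, -14.43, 29.01, -58.31, 117.19]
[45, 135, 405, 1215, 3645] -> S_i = 45*3^i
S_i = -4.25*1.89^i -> [-4.25, -8.03, -15.18, -28.69, -54.23]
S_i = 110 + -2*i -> [110, 108, 106, 104, 102]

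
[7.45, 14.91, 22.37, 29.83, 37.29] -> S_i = 7.45 + 7.46*i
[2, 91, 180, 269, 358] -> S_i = 2 + 89*i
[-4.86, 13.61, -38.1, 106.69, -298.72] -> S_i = -4.86*(-2.80)^i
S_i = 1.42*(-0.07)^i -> [1.42, -0.1, 0.01, -0.0, 0.0]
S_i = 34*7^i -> [34, 238, 1666, 11662, 81634]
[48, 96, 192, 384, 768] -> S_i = 48*2^i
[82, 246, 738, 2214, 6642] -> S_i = 82*3^i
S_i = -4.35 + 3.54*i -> [-4.35, -0.81, 2.73, 6.27, 9.81]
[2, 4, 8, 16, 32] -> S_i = 2*2^i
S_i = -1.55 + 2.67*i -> [-1.55, 1.12, 3.79, 6.46, 9.13]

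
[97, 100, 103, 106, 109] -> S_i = 97 + 3*i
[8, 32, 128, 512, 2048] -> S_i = 8*4^i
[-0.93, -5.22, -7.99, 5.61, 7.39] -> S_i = Random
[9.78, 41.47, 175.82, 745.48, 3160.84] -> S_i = 9.78*4.24^i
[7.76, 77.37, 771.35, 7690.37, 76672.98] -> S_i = 7.76*9.97^i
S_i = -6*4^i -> [-6, -24, -96, -384, -1536]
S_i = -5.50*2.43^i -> [-5.5, -13.36, -32.48, -78.92, -191.77]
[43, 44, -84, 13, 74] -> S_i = Random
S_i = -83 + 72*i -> [-83, -11, 61, 133, 205]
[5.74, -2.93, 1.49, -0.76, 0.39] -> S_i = 5.74*(-0.51)^i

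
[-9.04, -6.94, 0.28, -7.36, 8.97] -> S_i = Random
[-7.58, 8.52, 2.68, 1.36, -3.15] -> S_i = Random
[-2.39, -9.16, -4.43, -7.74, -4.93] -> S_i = Random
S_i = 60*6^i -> [60, 360, 2160, 12960, 77760]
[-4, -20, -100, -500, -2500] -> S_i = -4*5^i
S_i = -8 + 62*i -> [-8, 54, 116, 178, 240]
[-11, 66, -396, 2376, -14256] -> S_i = -11*-6^i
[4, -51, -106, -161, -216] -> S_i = 4 + -55*i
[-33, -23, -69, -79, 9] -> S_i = Random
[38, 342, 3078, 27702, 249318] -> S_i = 38*9^i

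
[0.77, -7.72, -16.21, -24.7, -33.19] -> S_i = 0.77 + -8.49*i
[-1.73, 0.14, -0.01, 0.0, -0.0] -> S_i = -1.73*(-0.08)^i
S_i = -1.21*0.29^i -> [-1.21, -0.35, -0.1, -0.03, -0.01]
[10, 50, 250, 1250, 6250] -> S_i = 10*5^i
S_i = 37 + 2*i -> [37, 39, 41, 43, 45]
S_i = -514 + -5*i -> [-514, -519, -524, -529, -534]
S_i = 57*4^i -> [57, 228, 912, 3648, 14592]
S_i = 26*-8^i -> [26, -208, 1664, -13312, 106496]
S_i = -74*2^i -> [-74, -148, -296, -592, -1184]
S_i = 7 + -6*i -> [7, 1, -5, -11, -17]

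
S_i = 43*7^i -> [43, 301, 2107, 14749, 103243]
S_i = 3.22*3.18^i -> [3.22, 10.24, 32.56, 103.55, 329.28]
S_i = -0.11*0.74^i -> [-0.11, -0.08, -0.06, -0.04, -0.03]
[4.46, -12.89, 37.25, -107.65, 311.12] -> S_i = 4.46*(-2.89)^i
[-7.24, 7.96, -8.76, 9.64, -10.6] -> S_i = -7.24*(-1.10)^i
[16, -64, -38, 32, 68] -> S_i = Random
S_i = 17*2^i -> [17, 34, 68, 136, 272]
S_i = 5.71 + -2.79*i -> [5.71, 2.92, 0.13, -2.66, -5.45]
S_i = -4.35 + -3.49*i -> [-4.35, -7.84, -11.33, -14.82, -18.31]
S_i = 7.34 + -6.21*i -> [7.34, 1.13, -5.08, -11.29, -17.5]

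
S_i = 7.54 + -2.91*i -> [7.54, 4.63, 1.72, -1.19, -4.1]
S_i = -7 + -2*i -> [-7, -9, -11, -13, -15]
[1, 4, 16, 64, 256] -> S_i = 1*4^i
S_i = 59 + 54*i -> [59, 113, 167, 221, 275]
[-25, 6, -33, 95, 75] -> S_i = Random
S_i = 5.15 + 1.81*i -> [5.15, 6.96, 8.77, 10.58, 12.39]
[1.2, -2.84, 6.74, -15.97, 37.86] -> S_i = 1.20*(-2.37)^i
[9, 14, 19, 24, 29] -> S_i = 9 + 5*i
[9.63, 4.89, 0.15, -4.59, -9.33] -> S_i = 9.63 + -4.74*i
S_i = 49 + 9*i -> [49, 58, 67, 76, 85]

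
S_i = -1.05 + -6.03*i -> [-1.05, -7.08, -13.11, -19.14, -25.17]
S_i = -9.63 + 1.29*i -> [-9.63, -8.34, -7.05, -5.76, -4.47]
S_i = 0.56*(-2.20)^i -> [0.56, -1.23, 2.71, -5.96, 13.12]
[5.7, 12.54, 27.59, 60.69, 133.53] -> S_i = 5.70*2.20^i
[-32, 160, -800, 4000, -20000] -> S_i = -32*-5^i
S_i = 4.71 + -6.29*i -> [4.71, -1.58, -7.87, -14.16, -20.45]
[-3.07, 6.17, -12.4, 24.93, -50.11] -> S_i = -3.07*(-2.01)^i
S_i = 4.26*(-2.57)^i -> [4.26, -10.95, 28.14, -72.31, 185.84]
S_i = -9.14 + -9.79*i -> [-9.14, -18.93, -28.72, -38.51, -48.3]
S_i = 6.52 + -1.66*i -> [6.52, 4.86, 3.2, 1.54, -0.12]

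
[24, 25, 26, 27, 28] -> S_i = 24 + 1*i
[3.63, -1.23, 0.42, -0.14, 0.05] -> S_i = 3.63*(-0.34)^i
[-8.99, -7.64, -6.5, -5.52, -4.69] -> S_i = -8.99*0.85^i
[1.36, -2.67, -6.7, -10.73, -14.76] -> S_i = 1.36 + -4.03*i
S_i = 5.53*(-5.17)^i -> [5.53, -28.59, 147.81, -764.18, 3950.82]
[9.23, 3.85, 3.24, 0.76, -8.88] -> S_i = Random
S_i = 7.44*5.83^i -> [7.44, 43.38, 252.88, 1474.28, 8595.03]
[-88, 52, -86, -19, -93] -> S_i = Random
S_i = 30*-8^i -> [30, -240, 1920, -15360, 122880]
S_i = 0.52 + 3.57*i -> [0.52, 4.09, 7.66, 11.23, 14.8]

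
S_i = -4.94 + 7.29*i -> [-4.94, 2.35, 9.64, 16.93, 24.22]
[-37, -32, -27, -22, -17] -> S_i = -37 + 5*i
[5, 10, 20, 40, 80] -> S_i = 5*2^i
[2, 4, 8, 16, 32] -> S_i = 2*2^i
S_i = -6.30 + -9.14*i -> [-6.3, -15.44, -24.58, -33.72, -42.86]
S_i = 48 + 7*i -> [48, 55, 62, 69, 76]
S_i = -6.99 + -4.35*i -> [-6.99, -11.34, -15.69, -20.04, -24.39]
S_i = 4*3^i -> [4, 12, 36, 108, 324]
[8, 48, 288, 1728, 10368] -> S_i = 8*6^i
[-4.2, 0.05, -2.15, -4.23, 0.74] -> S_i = Random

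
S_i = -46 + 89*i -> [-46, 43, 132, 221, 310]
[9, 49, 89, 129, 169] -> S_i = 9 + 40*i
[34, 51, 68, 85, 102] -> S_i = 34 + 17*i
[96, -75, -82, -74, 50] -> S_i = Random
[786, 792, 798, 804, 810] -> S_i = 786 + 6*i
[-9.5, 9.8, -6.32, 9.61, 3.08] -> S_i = Random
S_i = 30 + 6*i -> [30, 36, 42, 48, 54]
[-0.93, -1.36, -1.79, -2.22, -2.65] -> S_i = -0.93 + -0.43*i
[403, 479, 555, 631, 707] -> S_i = 403 + 76*i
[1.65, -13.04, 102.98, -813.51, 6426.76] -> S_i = 1.65*(-7.90)^i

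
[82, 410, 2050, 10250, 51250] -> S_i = 82*5^i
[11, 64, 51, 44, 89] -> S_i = Random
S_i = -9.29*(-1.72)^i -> [-9.29, 15.98, -27.48, 47.27, -81.31]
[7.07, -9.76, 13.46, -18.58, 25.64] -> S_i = 7.07*(-1.38)^i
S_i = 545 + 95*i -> [545, 640, 735, 830, 925]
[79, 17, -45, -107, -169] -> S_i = 79 + -62*i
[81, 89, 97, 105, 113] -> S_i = 81 + 8*i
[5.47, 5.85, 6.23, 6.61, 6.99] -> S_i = 5.47 + 0.38*i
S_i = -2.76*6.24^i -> [-2.76, -17.22, -107.47, -670.6, -4184.54]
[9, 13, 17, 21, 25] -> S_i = 9 + 4*i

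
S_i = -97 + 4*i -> [-97, -93, -89, -85, -81]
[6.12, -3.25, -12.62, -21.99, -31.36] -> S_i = 6.12 + -9.37*i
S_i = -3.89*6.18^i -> [-3.89, -24.04, -148.57, -918.15, -5674.19]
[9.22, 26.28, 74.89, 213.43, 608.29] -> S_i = 9.22*2.85^i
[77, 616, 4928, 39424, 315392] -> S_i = 77*8^i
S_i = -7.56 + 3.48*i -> [-7.56, -4.08, -0.6, 2.88, 6.36]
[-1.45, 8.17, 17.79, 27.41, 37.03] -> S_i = -1.45 + 9.62*i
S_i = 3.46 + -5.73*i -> [3.46, -2.27, -8.0, -13.73, -19.46]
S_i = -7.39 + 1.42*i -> [-7.39, -5.97, -4.55, -3.13, -1.71]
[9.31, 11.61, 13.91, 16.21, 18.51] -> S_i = 9.31 + 2.30*i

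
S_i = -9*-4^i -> [-9, 36, -144, 576, -2304]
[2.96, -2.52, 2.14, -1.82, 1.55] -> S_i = 2.96*(-0.85)^i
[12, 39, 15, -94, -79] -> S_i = Random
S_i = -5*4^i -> [-5, -20, -80, -320, -1280]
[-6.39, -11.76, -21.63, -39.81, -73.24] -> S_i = -6.39*1.84^i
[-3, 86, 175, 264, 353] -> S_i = -3 + 89*i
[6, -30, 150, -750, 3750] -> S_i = 6*-5^i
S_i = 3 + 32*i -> [3, 35, 67, 99, 131]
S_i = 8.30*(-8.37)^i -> [8.3, -69.47, 581.47, -4866.92, 40736.14]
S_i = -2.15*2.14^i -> [-2.15, -4.6, -9.85, -21.07, -45.09]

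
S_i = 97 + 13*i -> [97, 110, 123, 136, 149]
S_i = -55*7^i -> [-55, -385, -2695, -18865, -132055]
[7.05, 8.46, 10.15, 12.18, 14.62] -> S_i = 7.05*1.20^i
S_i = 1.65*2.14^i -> [1.65, 3.53, 7.56, 16.17, 34.61]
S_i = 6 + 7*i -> [6, 13, 20, 27, 34]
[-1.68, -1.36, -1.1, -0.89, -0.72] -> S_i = -1.68*0.81^i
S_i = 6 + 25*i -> [6, 31, 56, 81, 106]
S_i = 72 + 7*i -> [72, 79, 86, 93, 100]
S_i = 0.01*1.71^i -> [0.01, 0.02, 0.03, 0.05, 0.09]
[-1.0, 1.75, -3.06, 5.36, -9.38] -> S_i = -1.00*(-1.75)^i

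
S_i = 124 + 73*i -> [124, 197, 270, 343, 416]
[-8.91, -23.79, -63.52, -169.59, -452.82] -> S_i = -8.91*2.67^i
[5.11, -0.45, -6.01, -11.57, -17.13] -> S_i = 5.11 + -5.56*i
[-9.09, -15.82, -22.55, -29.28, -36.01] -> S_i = -9.09 + -6.73*i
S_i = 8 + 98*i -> [8, 106, 204, 302, 400]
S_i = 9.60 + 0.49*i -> [9.6, 10.09, 10.58, 11.07, 11.56]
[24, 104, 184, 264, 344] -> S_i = 24 + 80*i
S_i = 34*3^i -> [34, 102, 306, 918, 2754]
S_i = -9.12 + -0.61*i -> [-9.12, -9.73, -10.34, -10.95, -11.56]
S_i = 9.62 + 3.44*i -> [9.62, 13.06, 16.5, 19.94, 23.38]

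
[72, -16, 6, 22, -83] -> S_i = Random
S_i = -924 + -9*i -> [-924, -933, -942, -951, -960]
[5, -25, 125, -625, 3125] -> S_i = 5*-5^i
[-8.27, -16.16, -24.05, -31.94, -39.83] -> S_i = -8.27 + -7.89*i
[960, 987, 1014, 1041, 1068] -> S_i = 960 + 27*i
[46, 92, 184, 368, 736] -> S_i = 46*2^i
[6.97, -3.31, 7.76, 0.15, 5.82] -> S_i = Random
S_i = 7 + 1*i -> [7, 8, 9, 10, 11]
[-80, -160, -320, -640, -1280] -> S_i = -80*2^i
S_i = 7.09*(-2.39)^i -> [7.09, -16.95, 40.5, -96.79, 231.33]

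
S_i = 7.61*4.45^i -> [7.61, 33.86, 150.7, 670.6, 2984.18]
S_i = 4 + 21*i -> [4, 25, 46, 67, 88]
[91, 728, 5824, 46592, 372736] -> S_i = 91*8^i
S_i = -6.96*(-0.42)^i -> [-6.96, 2.92, -1.23, 0.52, -0.22]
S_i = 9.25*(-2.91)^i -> [9.25, -26.92, 78.33, -227.94, 663.31]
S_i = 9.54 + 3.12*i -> [9.54, 12.66, 15.78, 18.9, 22.02]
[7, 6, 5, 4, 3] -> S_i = 7 + -1*i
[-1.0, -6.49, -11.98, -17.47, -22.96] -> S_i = -1.00 + -5.49*i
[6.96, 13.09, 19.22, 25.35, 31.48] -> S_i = 6.96 + 6.13*i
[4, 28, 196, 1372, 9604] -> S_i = 4*7^i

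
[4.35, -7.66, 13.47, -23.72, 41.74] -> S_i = 4.35*(-1.76)^i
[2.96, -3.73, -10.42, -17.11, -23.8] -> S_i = 2.96 + -6.69*i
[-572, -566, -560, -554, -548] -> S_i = -572 + 6*i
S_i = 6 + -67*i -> [6, -61, -128, -195, -262]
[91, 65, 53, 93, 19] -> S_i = Random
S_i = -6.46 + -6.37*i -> [-6.46, -12.83, -19.2, -25.57, -31.94]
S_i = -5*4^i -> [-5, -20, -80, -320, -1280]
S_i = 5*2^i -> [5, 10, 20, 40, 80]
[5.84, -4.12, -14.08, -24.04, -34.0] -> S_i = 5.84 + -9.96*i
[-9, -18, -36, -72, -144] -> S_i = -9*2^i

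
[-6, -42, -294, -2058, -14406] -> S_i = -6*7^i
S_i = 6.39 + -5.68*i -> [6.39, 0.71, -4.97, -10.65, -16.33]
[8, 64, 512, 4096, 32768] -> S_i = 8*8^i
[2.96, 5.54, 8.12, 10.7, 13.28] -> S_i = 2.96 + 2.58*i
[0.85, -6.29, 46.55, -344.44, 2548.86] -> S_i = 0.85*(-7.40)^i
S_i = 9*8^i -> [9, 72, 576, 4608, 36864]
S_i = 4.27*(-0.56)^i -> [4.27, -2.39, 1.34, -0.75, 0.42]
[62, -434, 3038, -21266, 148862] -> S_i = 62*-7^i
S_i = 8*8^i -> [8, 64, 512, 4096, 32768]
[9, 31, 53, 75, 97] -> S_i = 9 + 22*i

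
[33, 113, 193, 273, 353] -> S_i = 33 + 80*i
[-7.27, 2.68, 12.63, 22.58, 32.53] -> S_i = -7.27 + 9.95*i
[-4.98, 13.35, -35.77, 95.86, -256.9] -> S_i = -4.98*(-2.68)^i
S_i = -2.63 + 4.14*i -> [-2.63, 1.51, 5.65, 9.79, 13.93]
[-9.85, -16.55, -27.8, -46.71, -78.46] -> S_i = -9.85*1.68^i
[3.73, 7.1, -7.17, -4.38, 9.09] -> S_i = Random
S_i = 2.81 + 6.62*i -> [2.81, 9.43, 16.05, 22.67, 29.29]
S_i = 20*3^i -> [20, 60, 180, 540, 1620]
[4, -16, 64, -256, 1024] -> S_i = 4*-4^i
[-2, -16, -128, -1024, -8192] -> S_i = -2*8^i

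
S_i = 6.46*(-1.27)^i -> [6.46, -8.2, 10.42, -13.23, 16.81]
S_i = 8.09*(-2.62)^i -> [8.09, -21.2, 55.53, -145.5, 381.2]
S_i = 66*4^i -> [66, 264, 1056, 4224, 16896]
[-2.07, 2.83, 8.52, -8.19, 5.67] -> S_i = Random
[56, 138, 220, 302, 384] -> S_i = 56 + 82*i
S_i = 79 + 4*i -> [79, 83, 87, 91, 95]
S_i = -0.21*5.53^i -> [-0.21, -1.16, -6.42, -35.51, -196.39]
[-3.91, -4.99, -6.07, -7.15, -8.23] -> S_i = -3.91 + -1.08*i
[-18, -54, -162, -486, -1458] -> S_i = -18*3^i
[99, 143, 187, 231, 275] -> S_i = 99 + 44*i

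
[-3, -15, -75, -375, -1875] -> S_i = -3*5^i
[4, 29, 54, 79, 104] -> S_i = 4 + 25*i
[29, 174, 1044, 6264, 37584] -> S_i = 29*6^i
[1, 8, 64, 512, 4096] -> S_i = 1*8^i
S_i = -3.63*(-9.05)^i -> [-3.63, 32.85, -297.31, 2690.62, -24350.11]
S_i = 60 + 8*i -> [60, 68, 76, 84, 92]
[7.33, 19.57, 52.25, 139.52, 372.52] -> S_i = 7.33*2.67^i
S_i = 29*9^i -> [29, 261, 2349, 21141, 190269]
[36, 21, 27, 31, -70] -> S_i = Random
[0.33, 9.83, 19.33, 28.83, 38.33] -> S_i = 0.33 + 9.50*i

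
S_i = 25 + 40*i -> [25, 65, 105, 145, 185]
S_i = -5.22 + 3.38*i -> [-5.22, -1.84, 1.54, 4.92, 8.3]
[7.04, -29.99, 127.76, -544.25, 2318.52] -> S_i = 7.04*(-4.26)^i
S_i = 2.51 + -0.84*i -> [2.51, 1.67, 0.83, -0.01, -0.85]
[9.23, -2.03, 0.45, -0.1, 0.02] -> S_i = 9.23*(-0.22)^i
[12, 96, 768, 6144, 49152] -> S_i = 12*8^i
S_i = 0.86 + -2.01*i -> [0.86, -1.15, -3.16, -5.17, -7.18]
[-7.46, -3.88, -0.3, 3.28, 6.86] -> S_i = -7.46 + 3.58*i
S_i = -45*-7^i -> [-45, 315, -2205, 15435, -108045]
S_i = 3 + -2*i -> [3, 1, -1, -3, -5]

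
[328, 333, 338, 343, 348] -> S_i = 328 + 5*i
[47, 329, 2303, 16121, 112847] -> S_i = 47*7^i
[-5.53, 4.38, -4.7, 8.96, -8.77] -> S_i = Random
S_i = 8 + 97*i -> [8, 105, 202, 299, 396]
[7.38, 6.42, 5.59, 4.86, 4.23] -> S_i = 7.38*0.87^i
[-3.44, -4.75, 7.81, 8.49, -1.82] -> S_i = Random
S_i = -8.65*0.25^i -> [-8.65, -2.16, -0.54, -0.14, -0.03]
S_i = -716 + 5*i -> [-716, -711, -706, -701, -696]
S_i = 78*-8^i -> [78, -624, 4992, -39936, 319488]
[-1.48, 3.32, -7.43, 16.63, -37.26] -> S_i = -1.48*(-2.24)^i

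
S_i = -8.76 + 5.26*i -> [-8.76, -3.5, 1.76, 7.02, 12.28]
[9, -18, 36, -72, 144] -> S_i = 9*-2^i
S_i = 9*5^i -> [9, 45, 225, 1125, 5625]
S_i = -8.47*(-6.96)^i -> [-8.47, 58.95, -410.3, 2855.69, -19875.61]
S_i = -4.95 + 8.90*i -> [-4.95, 3.95, 12.85, 21.75, 30.65]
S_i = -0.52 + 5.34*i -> [-0.52, 4.82, 10.16, 15.5, 20.84]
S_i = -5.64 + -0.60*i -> [-5.64, -6.24, -6.84, -7.44, -8.04]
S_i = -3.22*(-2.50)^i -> [-3.22, 8.05, -20.12, 50.31, -125.78]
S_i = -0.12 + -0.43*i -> [-0.12, -0.55, -0.98, -1.41, -1.84]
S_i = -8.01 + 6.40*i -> [-8.01, -1.61, 4.79, 11.19, 17.59]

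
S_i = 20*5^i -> [20, 100, 500, 2500, 12500]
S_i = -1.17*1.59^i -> [-1.17, -1.86, -2.96, -4.7, -7.48]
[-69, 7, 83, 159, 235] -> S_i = -69 + 76*i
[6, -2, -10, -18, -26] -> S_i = 6 + -8*i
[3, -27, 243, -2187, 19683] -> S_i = 3*-9^i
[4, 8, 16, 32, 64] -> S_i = 4*2^i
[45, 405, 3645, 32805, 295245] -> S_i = 45*9^i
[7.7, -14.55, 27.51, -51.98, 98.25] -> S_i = 7.70*(-1.89)^i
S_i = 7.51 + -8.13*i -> [7.51, -0.62, -8.75, -16.88, -25.01]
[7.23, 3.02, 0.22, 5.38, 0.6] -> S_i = Random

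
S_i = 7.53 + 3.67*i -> [7.53, 11.2, 14.87, 18.54, 22.21]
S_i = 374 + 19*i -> [374, 393, 412, 431, 450]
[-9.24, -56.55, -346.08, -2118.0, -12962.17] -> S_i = -9.24*6.12^i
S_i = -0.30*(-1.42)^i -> [-0.3, 0.43, -0.6, 0.86, -1.22]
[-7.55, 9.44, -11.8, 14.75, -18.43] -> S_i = -7.55*(-1.25)^i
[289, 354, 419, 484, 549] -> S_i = 289 + 65*i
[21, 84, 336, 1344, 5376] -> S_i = 21*4^i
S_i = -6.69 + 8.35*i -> [-6.69, 1.66, 10.01, 18.36, 26.71]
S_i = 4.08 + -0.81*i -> [4.08, 3.27, 2.46, 1.65, 0.84]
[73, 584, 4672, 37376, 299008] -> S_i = 73*8^i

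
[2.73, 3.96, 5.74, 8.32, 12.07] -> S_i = 2.73*1.45^i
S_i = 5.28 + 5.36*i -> [5.28, 10.64, 16.0, 21.36, 26.72]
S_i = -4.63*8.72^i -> [-4.63, -40.37, -352.06, -3069.94, -26769.91]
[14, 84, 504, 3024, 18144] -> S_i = 14*6^i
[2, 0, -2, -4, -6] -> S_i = 2 + -2*i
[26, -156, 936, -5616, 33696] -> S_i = 26*-6^i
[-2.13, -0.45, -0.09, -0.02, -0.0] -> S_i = -2.13*0.21^i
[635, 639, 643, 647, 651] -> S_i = 635 + 4*i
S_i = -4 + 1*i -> [-4, -3, -2, -1, 0]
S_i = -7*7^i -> [-7, -49, -343, -2401, -16807]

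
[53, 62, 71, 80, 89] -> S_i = 53 + 9*i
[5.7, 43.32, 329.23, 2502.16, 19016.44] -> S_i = 5.70*7.60^i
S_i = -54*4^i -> [-54, -216, -864, -3456, -13824]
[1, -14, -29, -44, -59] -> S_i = 1 + -15*i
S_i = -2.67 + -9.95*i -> [-2.67, -12.62, -22.57, -32.52, -42.47]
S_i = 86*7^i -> [86, 602, 4214, 29498, 206486]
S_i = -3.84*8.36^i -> [-3.84, -32.1, -268.38, -2243.62, -18756.7]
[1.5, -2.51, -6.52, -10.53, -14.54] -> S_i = 1.50 + -4.01*i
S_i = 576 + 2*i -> [576, 578, 580, 582, 584]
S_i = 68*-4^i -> [68, -272, 1088, -4352, 17408]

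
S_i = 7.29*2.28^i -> [7.29, 16.62, 37.9, 86.4, 197.0]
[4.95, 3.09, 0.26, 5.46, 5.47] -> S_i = Random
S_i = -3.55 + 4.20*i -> [-3.55, 0.65, 4.85, 9.05, 13.25]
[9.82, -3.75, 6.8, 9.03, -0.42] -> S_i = Random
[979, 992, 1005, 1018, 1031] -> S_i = 979 + 13*i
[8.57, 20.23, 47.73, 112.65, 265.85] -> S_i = 8.57*2.36^i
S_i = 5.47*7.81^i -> [5.47, 42.72, 333.65, 2605.8, 20351.27]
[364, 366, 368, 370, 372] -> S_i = 364 + 2*i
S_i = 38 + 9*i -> [38, 47, 56, 65, 74]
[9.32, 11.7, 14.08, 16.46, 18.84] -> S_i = 9.32 + 2.38*i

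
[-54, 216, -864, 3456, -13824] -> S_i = -54*-4^i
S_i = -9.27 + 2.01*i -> [-9.27, -7.26, -5.25, -3.24, -1.23]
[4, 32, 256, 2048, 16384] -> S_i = 4*8^i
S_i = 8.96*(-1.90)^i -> [8.96, -17.02, 32.35, -61.46, 116.77]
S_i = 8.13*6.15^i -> [8.13, 50.0, 307.5, 1891.11, 11630.3]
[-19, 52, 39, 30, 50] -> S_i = Random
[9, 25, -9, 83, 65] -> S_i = Random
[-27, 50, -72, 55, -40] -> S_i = Random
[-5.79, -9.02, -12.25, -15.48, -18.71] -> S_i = -5.79 + -3.23*i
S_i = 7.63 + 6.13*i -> [7.63, 13.76, 19.89, 26.02, 32.15]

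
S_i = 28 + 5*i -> [28, 33, 38, 43, 48]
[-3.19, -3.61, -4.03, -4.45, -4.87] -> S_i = -3.19 + -0.42*i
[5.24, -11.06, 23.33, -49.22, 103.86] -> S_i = 5.24*(-2.11)^i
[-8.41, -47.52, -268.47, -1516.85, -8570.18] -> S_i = -8.41*5.65^i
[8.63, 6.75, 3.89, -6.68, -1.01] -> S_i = Random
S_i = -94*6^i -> [-94, -564, -3384, -20304, -121824]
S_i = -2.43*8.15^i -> [-2.43, -19.8, -161.41, -1315.46, -10721.03]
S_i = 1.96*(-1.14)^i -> [1.96, -2.23, 2.55, -2.9, 3.31]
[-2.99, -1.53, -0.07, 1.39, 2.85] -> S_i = -2.99 + 1.46*i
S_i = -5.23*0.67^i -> [-5.23, -3.5, -2.35, -1.57, -1.05]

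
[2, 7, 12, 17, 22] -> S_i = 2 + 5*i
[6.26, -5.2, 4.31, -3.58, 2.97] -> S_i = 6.26*(-0.83)^i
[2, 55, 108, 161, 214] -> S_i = 2 + 53*i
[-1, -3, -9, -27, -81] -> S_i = -1*3^i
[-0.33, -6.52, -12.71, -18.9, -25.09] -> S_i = -0.33 + -6.19*i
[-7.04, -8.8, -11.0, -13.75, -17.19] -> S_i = -7.04*1.25^i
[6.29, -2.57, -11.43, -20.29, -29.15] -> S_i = 6.29 + -8.86*i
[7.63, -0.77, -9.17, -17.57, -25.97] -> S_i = 7.63 + -8.40*i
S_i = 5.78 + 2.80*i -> [5.78, 8.58, 11.38, 14.18, 16.98]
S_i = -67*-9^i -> [-67, 603, -5427, 48843, -439587]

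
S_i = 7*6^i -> [7, 42, 252, 1512, 9072]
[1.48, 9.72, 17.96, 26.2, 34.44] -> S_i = 1.48 + 8.24*i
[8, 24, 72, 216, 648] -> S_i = 8*3^i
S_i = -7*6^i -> [-7, -42, -252, -1512, -9072]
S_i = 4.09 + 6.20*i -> [4.09, 10.29, 16.49, 22.69, 28.89]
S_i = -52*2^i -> [-52, -104, -208, -416, -832]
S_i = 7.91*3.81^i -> [7.91, 30.14, 114.82, 437.47, 1666.77]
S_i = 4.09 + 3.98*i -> [4.09, 8.07, 12.05, 16.03, 20.01]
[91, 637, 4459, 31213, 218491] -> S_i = 91*7^i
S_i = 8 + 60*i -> [8, 68, 128, 188, 248]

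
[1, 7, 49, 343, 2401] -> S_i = 1*7^i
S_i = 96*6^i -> [96, 576, 3456, 20736, 124416]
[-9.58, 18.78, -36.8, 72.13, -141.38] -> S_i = -9.58*(-1.96)^i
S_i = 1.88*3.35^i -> [1.88, 6.3, 21.1, 70.68, 236.78]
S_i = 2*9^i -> [2, 18, 162, 1458, 13122]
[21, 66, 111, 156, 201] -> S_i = 21 + 45*i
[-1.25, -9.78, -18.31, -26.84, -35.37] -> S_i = -1.25 + -8.53*i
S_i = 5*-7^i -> [5, -35, 245, -1715, 12005]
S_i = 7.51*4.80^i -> [7.51, 36.05, 173.03, 830.55, 3986.62]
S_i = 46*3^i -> [46, 138, 414, 1242, 3726]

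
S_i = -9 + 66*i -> [-9, 57, 123, 189, 255]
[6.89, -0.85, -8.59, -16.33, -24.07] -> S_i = 6.89 + -7.74*i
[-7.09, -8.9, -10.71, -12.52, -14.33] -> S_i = -7.09 + -1.81*i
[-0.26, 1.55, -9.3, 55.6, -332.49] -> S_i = -0.26*(-5.98)^i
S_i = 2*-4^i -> [2, -8, 32, -128, 512]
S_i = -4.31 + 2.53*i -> [-4.31, -1.78, 0.75, 3.28, 5.81]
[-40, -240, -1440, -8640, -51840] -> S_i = -40*6^i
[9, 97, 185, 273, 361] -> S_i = 9 + 88*i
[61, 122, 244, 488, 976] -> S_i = 61*2^i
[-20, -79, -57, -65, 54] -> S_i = Random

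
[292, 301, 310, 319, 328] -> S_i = 292 + 9*i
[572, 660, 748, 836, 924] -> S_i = 572 + 88*i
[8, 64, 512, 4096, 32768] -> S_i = 8*8^i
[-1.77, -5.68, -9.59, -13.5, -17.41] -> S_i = -1.77 + -3.91*i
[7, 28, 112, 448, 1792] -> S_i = 7*4^i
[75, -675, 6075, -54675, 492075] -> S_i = 75*-9^i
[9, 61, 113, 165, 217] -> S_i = 9 + 52*i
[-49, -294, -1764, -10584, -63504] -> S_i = -49*6^i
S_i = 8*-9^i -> [8, -72, 648, -5832, 52488]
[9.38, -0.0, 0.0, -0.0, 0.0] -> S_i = 9.38*-0.00^i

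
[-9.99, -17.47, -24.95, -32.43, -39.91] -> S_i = -9.99 + -7.48*i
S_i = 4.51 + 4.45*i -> [4.51, 8.96, 13.41, 17.86, 22.31]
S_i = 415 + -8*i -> [415, 407, 399, 391, 383]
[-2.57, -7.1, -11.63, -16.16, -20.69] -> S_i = -2.57 + -4.53*i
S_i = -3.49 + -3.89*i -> [-3.49, -7.38, -11.27, -15.16, -19.05]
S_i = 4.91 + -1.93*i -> [4.91, 2.98, 1.05, -0.88, -2.81]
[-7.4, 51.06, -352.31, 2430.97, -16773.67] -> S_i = -7.40*(-6.90)^i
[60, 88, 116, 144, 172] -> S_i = 60 + 28*i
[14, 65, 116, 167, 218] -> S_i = 14 + 51*i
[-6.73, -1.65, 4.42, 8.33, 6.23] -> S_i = Random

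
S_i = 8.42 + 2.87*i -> [8.42, 11.29, 14.16, 17.03, 19.9]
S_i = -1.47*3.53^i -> [-1.47, -5.19, -18.32, -64.66, -228.25]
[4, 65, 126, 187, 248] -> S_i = 4 + 61*i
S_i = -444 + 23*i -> [-444, -421, -398, -375, -352]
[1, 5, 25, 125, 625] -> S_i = 1*5^i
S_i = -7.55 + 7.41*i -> [-7.55, -0.14, 7.27, 14.68, 22.09]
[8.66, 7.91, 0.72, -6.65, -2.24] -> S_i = Random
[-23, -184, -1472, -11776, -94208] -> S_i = -23*8^i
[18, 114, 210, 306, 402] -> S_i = 18 + 96*i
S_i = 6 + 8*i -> [6, 14, 22, 30, 38]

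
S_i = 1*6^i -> [1, 6, 36, 216, 1296]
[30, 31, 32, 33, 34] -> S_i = 30 + 1*i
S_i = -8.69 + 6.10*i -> [-8.69, -2.59, 3.51, 9.61, 15.71]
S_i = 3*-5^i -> [3, -15, 75, -375, 1875]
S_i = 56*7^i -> [56, 392, 2744, 19208, 134456]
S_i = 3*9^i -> [3, 27, 243, 2187, 19683]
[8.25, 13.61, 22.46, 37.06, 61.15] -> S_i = 8.25*1.65^i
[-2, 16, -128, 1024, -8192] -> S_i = -2*-8^i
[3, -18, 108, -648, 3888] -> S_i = 3*-6^i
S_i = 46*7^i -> [46, 322, 2254, 15778, 110446]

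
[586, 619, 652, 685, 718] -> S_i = 586 + 33*i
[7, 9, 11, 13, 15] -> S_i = 7 + 2*i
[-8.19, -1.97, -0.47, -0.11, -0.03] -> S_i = -8.19*0.24^i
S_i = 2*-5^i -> [2, -10, 50, -250, 1250]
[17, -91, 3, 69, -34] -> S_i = Random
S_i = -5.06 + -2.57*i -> [-5.06, -7.63, -10.2, -12.77, -15.34]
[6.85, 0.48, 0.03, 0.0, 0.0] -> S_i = 6.85*0.07^i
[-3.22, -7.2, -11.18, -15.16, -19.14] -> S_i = -3.22 + -3.98*i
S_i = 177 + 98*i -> [177, 275, 373, 471, 569]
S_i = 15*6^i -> [15, 90, 540, 3240, 19440]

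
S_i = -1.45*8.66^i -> [-1.45, -12.56, -108.74, -941.72, -8155.29]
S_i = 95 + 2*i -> [95, 97, 99, 101, 103]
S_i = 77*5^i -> [77, 385, 1925, 9625, 48125]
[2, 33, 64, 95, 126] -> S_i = 2 + 31*i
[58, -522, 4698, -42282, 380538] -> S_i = 58*-9^i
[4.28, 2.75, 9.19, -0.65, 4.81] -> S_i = Random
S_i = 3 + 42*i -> [3, 45, 87, 129, 171]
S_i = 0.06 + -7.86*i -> [0.06, -7.8, -15.66, -23.52, -31.38]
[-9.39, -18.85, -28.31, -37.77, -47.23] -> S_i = -9.39 + -9.46*i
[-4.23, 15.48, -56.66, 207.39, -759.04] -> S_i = -4.23*(-3.66)^i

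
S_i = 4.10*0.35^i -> [4.1, 1.43, 0.5, 0.18, 0.06]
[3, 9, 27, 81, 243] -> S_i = 3*3^i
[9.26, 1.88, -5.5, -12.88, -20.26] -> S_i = 9.26 + -7.38*i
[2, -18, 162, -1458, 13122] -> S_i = 2*-9^i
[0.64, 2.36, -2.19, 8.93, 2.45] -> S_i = Random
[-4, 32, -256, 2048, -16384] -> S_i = -4*-8^i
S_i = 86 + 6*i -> [86, 92, 98, 104, 110]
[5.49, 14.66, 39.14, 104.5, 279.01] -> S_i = 5.49*2.67^i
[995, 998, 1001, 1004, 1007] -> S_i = 995 + 3*i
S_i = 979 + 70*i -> [979, 1049, 1119, 1189, 1259]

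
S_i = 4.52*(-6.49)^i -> [4.52, -29.33, 190.38, -1235.58, 8018.94]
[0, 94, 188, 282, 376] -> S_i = 0 + 94*i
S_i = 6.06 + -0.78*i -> [6.06, 5.28, 4.5, 3.72, 2.94]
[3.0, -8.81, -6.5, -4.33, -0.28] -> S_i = Random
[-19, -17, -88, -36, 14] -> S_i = Random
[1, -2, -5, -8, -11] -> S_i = 1 + -3*i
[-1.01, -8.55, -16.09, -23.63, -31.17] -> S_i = -1.01 + -7.54*i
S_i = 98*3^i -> [98, 294, 882, 2646, 7938]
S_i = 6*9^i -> [6, 54, 486, 4374, 39366]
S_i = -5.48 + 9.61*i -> [-5.48, 4.13, 13.74, 23.35, 32.96]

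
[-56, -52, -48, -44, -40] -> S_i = -56 + 4*i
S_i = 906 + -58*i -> [906, 848, 790, 732, 674]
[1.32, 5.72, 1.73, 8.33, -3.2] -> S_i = Random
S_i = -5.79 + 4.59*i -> [-5.79, -1.2, 3.39, 7.98, 12.57]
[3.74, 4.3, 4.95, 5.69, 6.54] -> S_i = 3.74*1.15^i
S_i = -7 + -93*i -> [-7, -100, -193, -286, -379]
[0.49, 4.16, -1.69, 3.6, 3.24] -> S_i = Random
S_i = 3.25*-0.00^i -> [3.25, -0.0, 0.0, -0.0, 0.0]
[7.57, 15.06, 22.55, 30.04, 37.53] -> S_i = 7.57 + 7.49*i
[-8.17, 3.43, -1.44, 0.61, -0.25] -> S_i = -8.17*(-0.42)^i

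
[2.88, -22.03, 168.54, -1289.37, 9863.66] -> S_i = 2.88*(-7.65)^i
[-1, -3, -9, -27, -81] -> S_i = -1*3^i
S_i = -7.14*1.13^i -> [-7.14, -8.07, -9.12, -10.3, -11.64]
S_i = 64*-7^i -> [64, -448, 3136, -21952, 153664]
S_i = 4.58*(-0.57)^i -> [4.58, -2.61, 1.49, -0.85, 0.48]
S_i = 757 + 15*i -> [757, 772, 787, 802, 817]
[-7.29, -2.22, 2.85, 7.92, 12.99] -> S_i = -7.29 + 5.07*i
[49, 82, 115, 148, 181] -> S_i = 49 + 33*i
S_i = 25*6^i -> [25, 150, 900, 5400, 32400]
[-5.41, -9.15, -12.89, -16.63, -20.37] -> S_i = -5.41 + -3.74*i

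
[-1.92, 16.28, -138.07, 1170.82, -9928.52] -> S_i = -1.92*(-8.48)^i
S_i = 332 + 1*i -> [332, 333, 334, 335, 336]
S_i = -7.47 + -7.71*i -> [-7.47, -15.18, -22.89, -30.6, -38.31]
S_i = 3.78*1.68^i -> [3.78, 6.35, 10.67, 17.92, 30.11]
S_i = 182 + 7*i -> [182, 189, 196, 203, 210]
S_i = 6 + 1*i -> [6, 7, 8, 9, 10]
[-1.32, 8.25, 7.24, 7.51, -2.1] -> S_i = Random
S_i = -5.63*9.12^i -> [-5.63, -51.35, -468.27, -4270.64, -38948.23]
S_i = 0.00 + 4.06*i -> [0.0, 4.06, 8.12, 12.18, 16.24]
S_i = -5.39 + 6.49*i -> [-5.39, 1.1, 7.59, 14.08, 20.57]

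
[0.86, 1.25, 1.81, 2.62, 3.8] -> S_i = 0.86*1.45^i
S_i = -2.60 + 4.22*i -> [-2.6, 1.62, 5.84, 10.06, 14.28]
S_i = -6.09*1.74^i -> [-6.09, -10.6, -18.44, -32.08, -55.82]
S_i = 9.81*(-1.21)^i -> [9.81, -11.87, 14.36, -17.38, 21.03]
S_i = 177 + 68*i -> [177, 245, 313, 381, 449]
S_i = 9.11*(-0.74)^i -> [9.11, -6.74, 4.99, -3.69, 2.73]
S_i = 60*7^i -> [60, 420, 2940, 20580, 144060]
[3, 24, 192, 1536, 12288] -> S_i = 3*8^i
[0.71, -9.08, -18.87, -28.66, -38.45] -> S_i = 0.71 + -9.79*i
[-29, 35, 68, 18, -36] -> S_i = Random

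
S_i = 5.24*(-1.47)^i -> [5.24, -7.7, 11.32, -16.64, 24.47]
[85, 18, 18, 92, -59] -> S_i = Random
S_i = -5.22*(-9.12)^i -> [-5.22, 47.61, -434.17, 3959.63, -36111.86]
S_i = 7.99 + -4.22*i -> [7.99, 3.77, -0.45, -4.67, -8.89]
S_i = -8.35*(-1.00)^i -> [-8.35, 8.35, -8.35, 8.35, -8.35]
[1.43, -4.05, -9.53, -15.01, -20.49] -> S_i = 1.43 + -5.48*i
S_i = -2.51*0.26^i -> [-2.51, -0.65, -0.17, -0.04, -0.01]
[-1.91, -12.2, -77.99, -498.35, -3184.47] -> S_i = -1.91*6.39^i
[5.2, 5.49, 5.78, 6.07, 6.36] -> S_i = 5.20 + 0.29*i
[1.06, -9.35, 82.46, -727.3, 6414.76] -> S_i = 1.06*(-8.82)^i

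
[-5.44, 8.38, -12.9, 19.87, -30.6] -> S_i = -5.44*(-1.54)^i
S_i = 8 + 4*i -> [8, 12, 16, 20, 24]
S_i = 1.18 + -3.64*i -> [1.18, -2.46, -6.1, -9.74, -13.38]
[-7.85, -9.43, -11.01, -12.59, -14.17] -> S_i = -7.85 + -1.58*i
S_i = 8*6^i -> [8, 48, 288, 1728, 10368]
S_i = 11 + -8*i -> [11, 3, -5, -13, -21]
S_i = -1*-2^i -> [-1, 2, -4, 8, -16]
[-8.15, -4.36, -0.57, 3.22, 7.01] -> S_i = -8.15 + 3.79*i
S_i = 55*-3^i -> [55, -165, 495, -1485, 4455]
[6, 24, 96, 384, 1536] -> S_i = 6*4^i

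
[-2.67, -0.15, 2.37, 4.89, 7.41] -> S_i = -2.67 + 2.52*i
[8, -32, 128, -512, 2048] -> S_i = 8*-4^i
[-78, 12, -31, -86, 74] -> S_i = Random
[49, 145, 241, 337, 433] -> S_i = 49 + 96*i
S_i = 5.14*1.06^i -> [5.14, 5.45, 5.78, 6.12, 6.49]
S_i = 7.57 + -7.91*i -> [7.57, -0.34, -8.25, -16.16, -24.07]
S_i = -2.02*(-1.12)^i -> [-2.02, 2.26, -2.53, 2.84, -3.18]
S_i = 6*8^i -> [6, 48, 384, 3072, 24576]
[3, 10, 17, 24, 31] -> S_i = 3 + 7*i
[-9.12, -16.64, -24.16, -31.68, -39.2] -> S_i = -9.12 + -7.52*i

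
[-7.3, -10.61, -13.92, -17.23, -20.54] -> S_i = -7.30 + -3.31*i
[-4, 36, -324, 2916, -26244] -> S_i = -4*-9^i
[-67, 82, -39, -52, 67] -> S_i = Random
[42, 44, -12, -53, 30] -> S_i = Random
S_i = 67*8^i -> [67, 536, 4288, 34304, 274432]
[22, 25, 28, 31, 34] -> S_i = 22 + 3*i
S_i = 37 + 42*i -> [37, 79, 121, 163, 205]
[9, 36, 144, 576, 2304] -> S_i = 9*4^i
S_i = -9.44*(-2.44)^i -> [-9.44, 23.03, -56.2, 137.13, -334.6]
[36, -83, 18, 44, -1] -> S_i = Random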